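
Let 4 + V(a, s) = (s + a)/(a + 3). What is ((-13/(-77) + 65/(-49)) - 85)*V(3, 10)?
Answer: 46439/294 ≈ 157.96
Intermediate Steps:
V(a, s) = -4 + (a + s)/(3 + a) (V(a, s) = -4 + (s + a)/(a + 3) = -4 + (a + s)/(3 + a))
((-13/(-77) + 65/(-49)) - 85)*V(3, 10) = ((-13/(-77) + 65/(-49)) - 85)*((-12 + 10 - 3*3)/(3 + 3)) = ((-13*(-1/77) + 65*(-1/49)) - 85)*((-12 + 10 - 9)/6) = ((13/77 - 65/49) - 85)*((⅙)*(-11)) = (-624/539 - 85)*(-11/6) = -46439/539*(-11/6) = 46439/294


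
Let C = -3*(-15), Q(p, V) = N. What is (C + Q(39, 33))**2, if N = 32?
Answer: 5929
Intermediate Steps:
Q(p, V) = 32
C = 45
(C + Q(39, 33))**2 = (45 + 32)**2 = 77**2 = 5929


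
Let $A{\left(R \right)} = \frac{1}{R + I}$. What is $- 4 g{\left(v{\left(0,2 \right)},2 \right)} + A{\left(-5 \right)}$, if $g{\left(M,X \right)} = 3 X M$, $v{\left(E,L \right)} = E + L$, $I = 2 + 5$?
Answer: $- \frac{95}{2} \approx -47.5$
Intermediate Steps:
$I = 7$
$g{\left(M,X \right)} = 3 M X$
$A{\left(R \right)} = \frac{1}{7 + R}$ ($A{\left(R \right)} = \frac{1}{R + 7} = \frac{1}{7 + R}$)
$- 4 g{\left(v{\left(0,2 \right)},2 \right)} + A{\left(-5 \right)} = - 4 \cdot 3 \left(0 + 2\right) 2 + \frac{1}{7 - 5} = - 4 \cdot 3 \cdot 2 \cdot 2 + \frac{1}{2} = \left(-4\right) 12 + \frac{1}{2} = -48 + \frac{1}{2} = - \frac{95}{2}$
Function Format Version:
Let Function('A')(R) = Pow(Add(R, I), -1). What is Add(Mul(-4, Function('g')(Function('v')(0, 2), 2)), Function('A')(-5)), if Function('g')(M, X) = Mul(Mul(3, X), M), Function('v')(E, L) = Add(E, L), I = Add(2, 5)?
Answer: Rational(-95, 2) ≈ -47.500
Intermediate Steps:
I = 7
Function('g')(M, X) = Mul(3, M, X)
Function('A')(R) = Pow(Add(7, R), -1) (Function('A')(R) = Pow(Add(R, 7), -1) = Pow(Add(7, R), -1))
Add(Mul(-4, Function('g')(Function('v')(0, 2), 2)), Function('A')(-5)) = Add(Mul(-4, Mul(3, Add(0, 2), 2)), Pow(Add(7, -5), -1)) = Add(Mul(-4, Mul(3, 2, 2)), Pow(2, -1)) = Add(Mul(-4, 12), Rational(1, 2)) = Add(-48, Rational(1, 2)) = Rational(-95, 2)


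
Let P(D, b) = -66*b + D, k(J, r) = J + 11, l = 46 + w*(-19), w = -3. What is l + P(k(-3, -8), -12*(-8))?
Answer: -6225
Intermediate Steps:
l = 103 (l = 46 - 3*(-19) = 46 + 57 = 103)
k(J, r) = 11 + J
P(D, b) = D - 66*b
l + P(k(-3, -8), -12*(-8)) = 103 + ((11 - 3) - (-792)*(-8)) = 103 + (8 - 66*96) = 103 + (8 - 6336) = 103 - 6328 = -6225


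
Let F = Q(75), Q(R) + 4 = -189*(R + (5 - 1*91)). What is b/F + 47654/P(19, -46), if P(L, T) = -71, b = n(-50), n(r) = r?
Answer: -3955424/5893 ≈ -671.21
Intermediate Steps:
b = -50
Q(R) = 16250 - 189*R (Q(R) = -4 - 189*(R + (5 - 1*91)) = -4 - 189*(R + (5 - 91)) = -4 - 189*(R - 86) = -4 - 189*(-86 + R) = -4 + (16254 - 189*R) = 16250 - 189*R)
F = 2075 (F = 16250 - 189*75 = 16250 - 14175 = 2075)
b/F + 47654/P(19, -46) = -50/2075 + 47654/(-71) = -50*1/2075 + 47654*(-1/71) = -2/83 - 47654/71 = -3955424/5893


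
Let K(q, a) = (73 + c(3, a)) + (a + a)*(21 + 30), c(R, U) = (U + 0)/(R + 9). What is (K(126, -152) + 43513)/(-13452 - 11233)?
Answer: -84208/74055 ≈ -1.1371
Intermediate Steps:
c(R, U) = U/(9 + R)
K(q, a) = 73 + 1225*a/12 (K(q, a) = (73 + a/(9 + 3)) + (a + a)*(21 + 30) = (73 + a/12) + (2*a)*51 = (73 + a*(1/12)) + 102*a = (73 + a/12) + 102*a = 73 + 1225*a/12)
(K(126, -152) + 43513)/(-13452 - 11233) = ((73 + (1225/12)*(-152)) + 43513)/(-13452 - 11233) = ((73 - 46550/3) + 43513)/(-24685) = (-46331/3 + 43513)*(-1/24685) = (84208/3)*(-1/24685) = -84208/74055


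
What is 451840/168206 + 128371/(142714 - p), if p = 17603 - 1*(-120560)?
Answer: 288403613/9335433 ≈ 30.893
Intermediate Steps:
p = 138163 (p = 17603 + 120560 = 138163)
451840/168206 + 128371/(142714 - p) = 451840/168206 + 128371/(142714 - 1*138163) = 451840*(1/168206) + 128371/(142714 - 138163) = 225920/84103 + 128371/4551 = 225920/84103 + 128371*(1/4551) = 225920/84103 + 3131/111 = 288403613/9335433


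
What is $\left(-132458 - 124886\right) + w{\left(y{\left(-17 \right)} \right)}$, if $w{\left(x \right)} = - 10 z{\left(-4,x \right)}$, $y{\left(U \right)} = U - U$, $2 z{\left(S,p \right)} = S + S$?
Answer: $-257304$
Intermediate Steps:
$z{\left(S,p \right)} = S$ ($z{\left(S,p \right)} = \frac{S + S}{2} = \frac{2 S}{2} = S$)
$y{\left(U \right)} = 0$
$w{\left(x \right)} = 40$ ($w{\left(x \right)} = \left(-10\right) \left(-4\right) = 40$)
$\left(-132458 - 124886\right) + w{\left(y{\left(-17 \right)} \right)} = \left(-132458 - 124886\right) + 40 = -257344 + 40 = -257304$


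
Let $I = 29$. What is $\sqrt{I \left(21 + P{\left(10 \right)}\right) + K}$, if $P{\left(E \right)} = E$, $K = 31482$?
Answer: $\sqrt{32381} \approx 179.95$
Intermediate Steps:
$\sqrt{I \left(21 + P{\left(10 \right)}\right) + K} = \sqrt{29 \left(21 + 10\right) + 31482} = \sqrt{29 \cdot 31 + 31482} = \sqrt{899 + 31482} = \sqrt{32381}$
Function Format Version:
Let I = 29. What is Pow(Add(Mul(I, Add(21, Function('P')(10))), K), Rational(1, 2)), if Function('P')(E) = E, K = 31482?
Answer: Pow(32381, Rational(1, 2)) ≈ 179.95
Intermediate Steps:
Pow(Add(Mul(I, Add(21, Function('P')(10))), K), Rational(1, 2)) = Pow(Add(Mul(29, Add(21, 10)), 31482), Rational(1, 2)) = Pow(Add(Mul(29, 31), 31482), Rational(1, 2)) = Pow(Add(899, 31482), Rational(1, 2)) = Pow(32381, Rational(1, 2))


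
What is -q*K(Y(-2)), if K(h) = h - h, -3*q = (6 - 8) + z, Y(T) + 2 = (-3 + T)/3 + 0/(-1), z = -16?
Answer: 0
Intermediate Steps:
Y(T) = -3 + T/3 (Y(T) = -2 + ((-3 + T)/3 + 0/(-1)) = -2 + ((-3 + T)*(1/3) + 0*(-1)) = -2 + ((-1 + T/3) + 0) = -2 + (-1 + T/3) = -3 + T/3)
q = 6 (q = -((6 - 8) - 16)/3 = -(-2 - 16)/3 = -1/3*(-18) = 6)
K(h) = 0
-q*K(Y(-2)) = -6*0 = -1*0 = 0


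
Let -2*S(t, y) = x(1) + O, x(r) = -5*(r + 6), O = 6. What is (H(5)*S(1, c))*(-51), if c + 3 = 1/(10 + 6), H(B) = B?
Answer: -7395/2 ≈ -3697.5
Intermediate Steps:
x(r) = -30 - 5*r (x(r) = -5*(6 + r) = -30 - 5*r)
c = -47/16 (c = -3 + 1/(10 + 6) = -3 + 1/16 = -47/16 ≈ -2.9375)
S(t, y) = 29/2 (S(t, y) = -((-30 - 5*1) + 6)/2 = -((-30 - 5) + 6)/2 = -(-35 + 6)/2 = -1/2*(-29) = 29/2)
(H(5)*S(1, c))*(-51) = (5*(29/2))*(-51) = (145/2)*(-51) = -7395/2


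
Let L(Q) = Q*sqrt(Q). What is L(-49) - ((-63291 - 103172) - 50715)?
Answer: 217178 - 343*I ≈ 2.1718e+5 - 343.0*I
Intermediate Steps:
L(Q) = Q**(3/2)
L(-49) - ((-63291 - 103172) - 50715) = (-49)**(3/2) - ((-63291 - 103172) - 50715) = -343*I - (-166463 - 50715) = -343*I - 1*(-217178) = -343*I + 217178 = 217178 - 343*I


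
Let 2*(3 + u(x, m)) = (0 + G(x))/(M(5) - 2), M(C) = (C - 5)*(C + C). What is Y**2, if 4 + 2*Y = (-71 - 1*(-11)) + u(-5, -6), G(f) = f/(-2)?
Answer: 292681/256 ≈ 1143.3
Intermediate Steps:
M(C) = 2*C*(-5 + C) (M(C) = (-5 + C)*(2*C) = 2*C*(-5 + C))
G(f) = -f/2 (G(f) = f*(-1/2) = -f/2)
u(x, m) = -3 + x/8 (u(x, m) = -3 + ((0 - x/2)/(2*5*(-5 + 5) - 2))/2 = -3 + ((-x/2)/(2*5*0 - 2))/2 = -3 + ((-x/2)/(0 - 2))/2 = -3 + (-x/2/(-2))/2 = -3 + (-x/2*(-1/2))/2 = -3 + (x/4)/2 = -3 + x/8)
Y = -541/16 (Y = -2 + ((-71 - 1*(-11)) + (-3 + (1/8)*(-5)))/2 = -2 + ((-71 + 11) + (-3 - 5/8))/2 = -2 + (-60 - 29/8)/2 = -2 + (1/2)*(-509/8) = -2 - 509/16 = -541/16 ≈ -33.813)
Y**2 = (-541/16)**2 = 292681/256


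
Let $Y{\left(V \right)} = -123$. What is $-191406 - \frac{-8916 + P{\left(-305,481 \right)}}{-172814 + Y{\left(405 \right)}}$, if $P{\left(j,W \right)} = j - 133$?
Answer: $- \frac{33101188776}{172937} \approx -1.9141 \cdot 10^{5}$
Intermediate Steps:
$P{\left(j,W \right)} = -133 + j$ ($P{\left(j,W \right)} = j - 133 = -133 + j$)
$-191406 - \frac{-8916 + P{\left(-305,481 \right)}}{-172814 + Y{\left(405 \right)}} = -191406 - \frac{-8916 - 438}{-172814 - 123} = -191406 - \frac{-8916 - 438}{-172937} = -191406 - \left(-9354\right) \left(- \frac{1}{172937}\right) = -191406 - \frac{9354}{172937} = - \frac{33101188776}{172937}$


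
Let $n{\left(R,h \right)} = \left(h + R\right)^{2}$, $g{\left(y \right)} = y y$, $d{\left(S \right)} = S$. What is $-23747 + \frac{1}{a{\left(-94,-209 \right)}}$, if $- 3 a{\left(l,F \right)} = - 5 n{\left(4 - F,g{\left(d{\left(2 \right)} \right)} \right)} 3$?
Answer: $- \frac{5591112414}{235445} \approx -23747.0$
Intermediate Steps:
$g{\left(y \right)} = y^{2}$
$n{\left(R,h \right)} = \left(R + h\right)^{2}$
$a{\left(l,F \right)} = 5 \left(8 - F\right)^{2}$ ($a{\left(l,F \right)} = - \frac{- 5 \left(\left(4 - F\right) + 2^{2}\right)^{2} \cdot 3}{3} = - \frac{- 5 \left(\left(4 - F\right) + 4\right)^{2} \cdot 3}{3} = - \frac{- 5 \left(8 - F\right)^{2} \cdot 3}{3} = - \frac{\left(-15\right) \left(8 - F\right)^{2}}{3} = 5 \left(8 - F\right)^{2}$)
$-23747 + \frac{1}{a{\left(-94,-209 \right)}} = -23747 + \frac{1}{5 \left(8 - -209\right)^{2}} = -23747 + \frac{1}{5 \left(8 + 209\right)^{2}} = -23747 + \frac{1}{5 \cdot 217^{2}} = -23747 + \frac{1}{5 \cdot 47089} = -23747 + \frac{1}{235445} = - \frac{5591112414}{235445}$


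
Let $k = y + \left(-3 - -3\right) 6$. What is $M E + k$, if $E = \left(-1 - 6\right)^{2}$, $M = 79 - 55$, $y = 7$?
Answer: $1183$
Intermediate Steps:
$M = 24$ ($M = 79 - 55 = 24$)
$E = 49$ ($E = \left(-7\right)^{2} = 49$)
$k = 7$ ($k = 7 + \left(-3 - -3\right) 6 = 7 + \left(-3 + 3\right) 6 = 7 + 0 \cdot 6 = 7 + 0 = 7$)
$M E + k = 24 \cdot 49 + 7 = 1176 + 7 = 1183$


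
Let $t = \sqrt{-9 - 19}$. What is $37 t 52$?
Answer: $3848 i \sqrt{7} \approx 10181.0 i$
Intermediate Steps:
$t = 2 i \sqrt{7}$ ($t = \sqrt{-28} = 2 i \sqrt{7} \approx 5.2915 i$)
$37 t 52 = 37 \cdot 2 i \sqrt{7} \cdot 52 = 74 i \sqrt{7} \cdot 52 = 3848 i \sqrt{7}$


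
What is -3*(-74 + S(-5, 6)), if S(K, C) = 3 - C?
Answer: 231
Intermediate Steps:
-3*(-74 + S(-5, 6)) = -3*(-74 + (3 - 1*6)) = -3*(-74 + (3 - 6)) = -3*(-74 - 3) = -3*(-77) = 231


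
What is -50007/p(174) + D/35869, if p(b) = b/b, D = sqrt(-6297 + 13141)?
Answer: -50007 + 2*sqrt(1711)/35869 ≈ -50007.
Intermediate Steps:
D = 2*sqrt(1711) (D = sqrt(6844) = 2*sqrt(1711) ≈ 82.729)
p(b) = 1
-50007/p(174) + D/35869 = -50007/1 + (2*sqrt(1711))/35869 = -50007*1 + (2*sqrt(1711))*(1/35869) = -50007 + 2*sqrt(1711)/35869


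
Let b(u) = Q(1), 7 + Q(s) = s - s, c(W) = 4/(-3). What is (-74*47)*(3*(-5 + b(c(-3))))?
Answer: 125208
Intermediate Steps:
c(W) = -4/3 (c(W) = 4*(-⅓) = -4/3)
Q(s) = -7 (Q(s) = -7 + (s - s) = -7 + 0 = -7)
b(u) = -7
(-74*47)*(3*(-5 + b(c(-3)))) = (-74*47)*(3*(-5 - 7)) = -10434*(-12) = -3478*(-36) = 125208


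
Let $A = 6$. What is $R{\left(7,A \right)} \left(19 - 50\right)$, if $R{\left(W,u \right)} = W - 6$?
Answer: $-31$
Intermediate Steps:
$R{\left(W,u \right)} = -6 + W$
$R{\left(7,A \right)} \left(19 - 50\right) = \left(-6 + 7\right) \left(19 - 50\right) = 1 \left(-31\right) = -31$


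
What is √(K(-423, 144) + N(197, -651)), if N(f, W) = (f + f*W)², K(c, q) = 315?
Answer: √16396802815 ≈ 1.2805e+5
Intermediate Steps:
N(f, W) = (f + W*f)²
√(K(-423, 144) + N(197, -651)) = √(315 + 197²*(1 - 651)²) = √(315 + 38809*(-650)²) = √(315 + 38809*422500) = √(315 + 16396802500) = √16396802815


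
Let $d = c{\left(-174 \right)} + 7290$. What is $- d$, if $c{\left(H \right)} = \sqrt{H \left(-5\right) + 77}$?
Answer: $-7290 - \sqrt{947} \approx -7320.8$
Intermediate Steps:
$c{\left(H \right)} = \sqrt{77 - 5 H}$ ($c{\left(H \right)} = \sqrt{- 5 H + 77} = \sqrt{77 - 5 H}$)
$d = 7290 + \sqrt{947}$ ($d = \sqrt{77 - -870} + 7290 = \sqrt{77 + 870} + 7290 = \sqrt{947} + 7290 = 7290 + \sqrt{947} \approx 7320.8$)
$- d = - (7290 + \sqrt{947}) = -7290 - \sqrt{947}$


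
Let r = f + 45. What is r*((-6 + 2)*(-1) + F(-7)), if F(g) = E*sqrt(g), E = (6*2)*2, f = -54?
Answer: -36 - 216*I*sqrt(7) ≈ -36.0 - 571.48*I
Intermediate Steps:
E = 24 (E = 12*2 = 24)
r = -9 (r = -54 + 45 = -9)
F(g) = 24*sqrt(g)
r*((-6 + 2)*(-1) + F(-7)) = -9*((-6 + 2)*(-1) + 24*sqrt(-7)) = -9*(-4*(-1) + 24*(I*sqrt(7))) = -9*(4 + 24*I*sqrt(7)) = -36 - 216*I*sqrt(7)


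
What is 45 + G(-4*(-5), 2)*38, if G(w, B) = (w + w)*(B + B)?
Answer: 6125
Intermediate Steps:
G(w, B) = 4*B*w (G(w, B) = (2*w)*(2*B) = 4*B*w)
45 + G(-4*(-5), 2)*38 = 45 + (4*2*(-4*(-5)))*38 = 45 + (4*2*20)*38 = 45 + 160*38 = 45 + 6080 = 6125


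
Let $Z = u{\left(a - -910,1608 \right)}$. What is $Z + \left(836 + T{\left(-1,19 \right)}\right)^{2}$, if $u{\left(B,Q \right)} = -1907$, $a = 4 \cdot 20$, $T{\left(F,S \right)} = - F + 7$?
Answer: $710429$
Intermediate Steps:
$T{\left(F,S \right)} = 7 - F$
$a = 80$
$Z = -1907$
$Z + \left(836 + T{\left(-1,19 \right)}\right)^{2} = -1907 + \left(836 + \left(7 - -1\right)\right)^{2} = -1907 + \left(836 + \left(7 + 1\right)\right)^{2} = -1907 + \left(836 + 8\right)^{2} = -1907 + 844^{2} = -1907 + 712336 = 710429$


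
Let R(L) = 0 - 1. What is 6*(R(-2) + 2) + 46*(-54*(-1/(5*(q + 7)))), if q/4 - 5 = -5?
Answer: 2694/35 ≈ 76.971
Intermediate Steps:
R(L) = -1
q = 0 (q = 20 + 4*(-5) = 20 - 20 = 0)
6*(R(-2) + 2) + 46*(-54*(-1/(5*(q + 7)))) = 6*(-1 + 2) + 46*(-54*(-1/(5*(0 + 7)))) = 6*1 + 46*(-54/((-5*7))) = 6 + 46*(-54/(-35)) = 6 + 46*(-54*(-1/35)) = 6 + 46*(54/35) = 6 + 2484/35 = 2694/35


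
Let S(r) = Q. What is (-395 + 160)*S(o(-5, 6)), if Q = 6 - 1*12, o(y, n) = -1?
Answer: 1410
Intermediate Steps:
Q = -6 (Q = 6 - 12 = -6)
S(r) = -6
(-395 + 160)*S(o(-5, 6)) = (-395 + 160)*(-6) = -235*(-6) = 1410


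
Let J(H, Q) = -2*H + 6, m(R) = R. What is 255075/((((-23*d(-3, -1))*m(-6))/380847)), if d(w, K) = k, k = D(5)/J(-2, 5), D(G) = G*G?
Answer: 6476303235/23 ≈ 2.8158e+8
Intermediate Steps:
J(H, Q) = 6 - 2*H
D(G) = G²
k = 5/2 (k = 5²/(6 - 2*(-2)) = 25/(6 + 4) = 25/10 = 25*(⅒) = 5/2 ≈ 2.5000)
d(w, K) = 5/2
255075/((((-23*d(-3, -1))*m(-6))/380847)) = 255075/(((-23*5/2*(-6))/380847)) = 255075/((-115/2*(-6)*(1/380847))) = 255075/((345*(1/380847))) = 255075/(115/126949) = 255075*(126949/115) = 6476303235/23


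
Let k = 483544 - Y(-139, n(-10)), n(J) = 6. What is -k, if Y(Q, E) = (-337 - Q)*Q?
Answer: -456022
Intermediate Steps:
Y(Q, E) = Q*(-337 - Q)
k = 456022 (k = 483544 - (-1)*(-139)*(337 - 139) = 483544 - (-1)*(-139)*198 = 483544 - 1*27522 = 483544 - 27522 = 456022)
-k = -1*456022 = -456022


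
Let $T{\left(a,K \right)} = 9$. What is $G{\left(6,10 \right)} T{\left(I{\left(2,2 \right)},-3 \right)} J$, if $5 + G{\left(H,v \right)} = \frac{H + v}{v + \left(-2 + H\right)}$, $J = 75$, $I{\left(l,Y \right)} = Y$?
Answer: $- \frac{18225}{7} \approx -2603.6$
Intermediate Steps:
$G{\left(H,v \right)} = -5 + \frac{H + v}{-2 + H + v}$ ($G{\left(H,v \right)} = -5 + \frac{H + v}{v + \left(-2 + H\right)} = -5 + \frac{H + v}{-2 + H + v}$)
$G{\left(6,10 \right)} T{\left(I{\left(2,2 \right)},-3 \right)} J = \frac{2 \left(5 - 12 - 20\right)}{-2 + 6 + 10} \cdot 9 \cdot 75 = \frac{2 \left(5 - 12 - 20\right)}{14} \cdot 9 \cdot 75 = 2 \cdot \frac{1}{14} \left(-27\right) 9 \cdot 75 = \left(- \frac{27}{7}\right) 9 \cdot 75 = \left(- \frac{243}{7}\right) 75 = - \frac{18225}{7}$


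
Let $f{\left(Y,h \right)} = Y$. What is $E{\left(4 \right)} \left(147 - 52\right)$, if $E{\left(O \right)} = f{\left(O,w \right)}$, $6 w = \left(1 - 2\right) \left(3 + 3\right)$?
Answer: $380$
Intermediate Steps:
$w = -1$ ($w = \frac{\left(1 - 2\right) \left(3 + 3\right)}{6} = \frac{\left(-1\right) 6}{6} = \frac{1}{6} \left(-6\right) = -1$)
$E{\left(O \right)} = O$
$E{\left(4 \right)} \left(147 - 52\right) = 4 \left(147 - 52\right) = 4 \cdot 95 = 380$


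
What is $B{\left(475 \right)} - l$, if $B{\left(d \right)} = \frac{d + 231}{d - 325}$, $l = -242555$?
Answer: $\frac{18191978}{75} \approx 2.4256 \cdot 10^{5}$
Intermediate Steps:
$B{\left(d \right)} = \frac{231 + d}{-325 + d}$
$B{\left(475 \right)} - l = \frac{231 + 475}{-325 + 475} - -242555 = \frac{1}{150} \cdot 706 + 242555 = \frac{353}{75} + 242555 = \frac{18191978}{75}$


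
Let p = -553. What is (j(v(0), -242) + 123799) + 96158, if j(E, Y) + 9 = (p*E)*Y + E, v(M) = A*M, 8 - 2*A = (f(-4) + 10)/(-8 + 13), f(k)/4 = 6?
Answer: 219948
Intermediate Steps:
f(k) = 24 (f(k) = 4*6 = 24)
A = ⅗ (A = 4 - (24 + 10)/(2*(-8 + 13)) = 4 - 17/5 = ⅗ ≈ 0.60000)
v(M) = 3*M/5
j(E, Y) = -9 + E - 553*E*Y (j(E, Y) = -9 + ((-553*E)*Y + E) = -9 + (-553*E*Y + E) = -9 + (E - 553*E*Y) = -9 + E - 553*E*Y)
(j(v(0), -242) + 123799) + 96158 = ((-9 + (⅗)*0 - 553*(⅗)*0*(-242)) + 123799) + 96158 = ((-9 + 0 - 553*0*(-242)) + 123799) + 96158 = ((-9 + 0 + 0) + 123799) + 96158 = (-9 + 123799) + 96158 = 123790 + 96158 = 219948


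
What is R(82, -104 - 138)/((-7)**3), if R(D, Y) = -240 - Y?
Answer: -2/343 ≈ -0.0058309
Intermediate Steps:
R(82, -104 - 138)/((-7)**3) = (-240 - (-104 - 138))/((-7)**3) = (-240 - 1*(-242))/(-343) = (-240 + 242)*(-1/343) = 2*(-1/343) = -2/343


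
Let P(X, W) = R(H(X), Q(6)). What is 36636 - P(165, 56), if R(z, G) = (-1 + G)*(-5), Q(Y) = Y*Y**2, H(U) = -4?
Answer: 37711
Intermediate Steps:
Q(Y) = Y**3
R(z, G) = 5 - 5*G
P(X, W) = -1075 (P(X, W) = 5 - 5*6**3 = 5 - 5*216 = 5 - 1080 = -1075)
36636 - P(165, 56) = 36636 - 1*(-1075) = 36636 + 1075 = 37711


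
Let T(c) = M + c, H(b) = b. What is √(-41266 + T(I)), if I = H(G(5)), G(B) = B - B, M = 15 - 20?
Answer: I*√41271 ≈ 203.15*I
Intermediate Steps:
M = -5
G(B) = 0
I = 0
T(c) = -5 + c
√(-41266 + T(I)) = √(-41266 + (-5 + 0)) = √(-41266 - 5) = √(-41271) = I*√41271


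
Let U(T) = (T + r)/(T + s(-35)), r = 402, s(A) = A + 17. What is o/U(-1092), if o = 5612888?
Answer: 207676856/23 ≈ 9.0294e+6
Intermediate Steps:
s(A) = 17 + A
U(T) = (402 + T)/(-18 + T) (U(T) = (T + 402)/(T + (17 - 35)) = (402 + T)/(T - 18) = (402 + T)/(-18 + T))
o/U(-1092) = 5612888/(((402 - 1092)/(-18 - 1092))) = 5612888/((-690/(-1110))) = 5612888/((-1/1110*(-690))) = 5612888/(23/37) = 5612888*(37/23) = 207676856/23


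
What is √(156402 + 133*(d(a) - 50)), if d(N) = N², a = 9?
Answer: 5*√6421 ≈ 400.66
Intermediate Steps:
√(156402 + 133*(d(a) - 50)) = √(156402 + 133*(9² - 50)) = √(156402 + 133*(81 - 50)) = √(156402 + 133*31) = √(156402 + 4123) = √160525 = 5*√6421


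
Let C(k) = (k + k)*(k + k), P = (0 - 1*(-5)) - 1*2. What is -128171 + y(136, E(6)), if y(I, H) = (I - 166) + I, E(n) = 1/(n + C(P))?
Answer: -128065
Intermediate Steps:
P = 3 (P = (0 + 5) - 2 = 5 - 2 = 3)
C(k) = 4*k² (C(k) = (2*k)*(2*k) = 4*k²)
E(n) = 1/(36 + n) (E(n) = 1/(n + 4*3²) = 1/(n + 4*9) = 1/(n + 36) = 1/(36 + n))
y(I, H) = -166 + 2*I (y(I, H) = (-166 + I) + I = -166 + 2*I)
-128171 + y(136, E(6)) = -128171 + (-166 + 2*136) = -128171 + (-166 + 272) = -128171 + 106 = -128065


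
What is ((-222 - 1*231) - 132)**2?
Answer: 342225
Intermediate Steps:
((-222 - 1*231) - 132)**2 = ((-222 - 231) - 132)**2 = (-453 - 132)**2 = (-585)**2 = 342225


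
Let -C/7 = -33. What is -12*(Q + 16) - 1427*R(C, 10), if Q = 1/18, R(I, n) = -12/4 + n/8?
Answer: 27655/12 ≈ 2304.6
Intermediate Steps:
C = 231 (C = -7*(-33) = 231)
R(I, n) = -3 + n/8 (R(I, n) = -12*¼ + n*(⅛) = -3 + n/8)
Q = 1/18 ≈ 0.055556
-12*(Q + 16) - 1427*R(C, 10) = -12*(1/18 + 16) - 1427*(-3 + (⅛)*10) = -12*289/18 - 1427*(-3 + 5/4) = -578/3 - 1427*(-7/4) = -578/3 + 9989/4 = 27655/12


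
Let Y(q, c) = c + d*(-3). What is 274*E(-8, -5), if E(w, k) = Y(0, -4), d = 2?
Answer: -2740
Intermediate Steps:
Y(q, c) = -6 + c (Y(q, c) = c + 2*(-3) = c - 6 = -6 + c)
E(w, k) = -10 (E(w, k) = -6 - 4 = -10)
274*E(-8, -5) = 274*(-10) = -2740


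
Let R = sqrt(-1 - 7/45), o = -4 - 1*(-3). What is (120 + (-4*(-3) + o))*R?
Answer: 262*I*sqrt(65)/15 ≈ 140.82*I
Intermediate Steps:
o = -1 (o = -4 + 3 = -1)
R = 2*I*sqrt(65)/15 (R = sqrt(-1 - 7*1/45) = sqrt(-1 - 7/45) = sqrt(-52/45) = 2*I*sqrt(65)/15 ≈ 1.075*I)
(120 + (-4*(-3) + o))*R = (120 + (-4*(-3) - 1))*(2*I*sqrt(65)/15) = (120 + (12 - 1))*(2*I*sqrt(65)/15) = (120 + 11)*(2*I*sqrt(65)/15) = 131*(2*I*sqrt(65)/15) = 262*I*sqrt(65)/15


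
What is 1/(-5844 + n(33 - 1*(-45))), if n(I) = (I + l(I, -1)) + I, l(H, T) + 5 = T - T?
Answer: -1/5693 ≈ -0.00017565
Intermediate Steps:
l(H, T) = -5 (l(H, T) = -5 + (T - T) = -5 + 0 = -5)
n(I) = -5 + 2*I (n(I) = (I - 5) + I = (-5 + I) + I = -5 + 2*I)
1/(-5844 + n(33 - 1*(-45))) = 1/(-5844 + (-5 + 2*(33 - 1*(-45)))) = 1/(-5844 + (-5 + 2*(33 + 45))) = 1/(-5844 + (-5 + 2*78)) = 1/(-5844 + (-5 + 156)) = 1/(-5844 + 151) = 1/(-5693) = -1/5693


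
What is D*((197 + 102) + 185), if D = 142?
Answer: 68728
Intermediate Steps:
D*((197 + 102) + 185) = 142*((197 + 102) + 185) = 142*(299 + 185) = 142*484 = 68728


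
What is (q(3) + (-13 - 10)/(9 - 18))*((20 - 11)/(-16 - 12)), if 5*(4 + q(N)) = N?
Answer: 19/70 ≈ 0.27143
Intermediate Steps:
q(N) = -4 + N/5
(q(3) + (-13 - 10)/(9 - 18))*((20 - 11)/(-16 - 12)) = ((-4 + (1/5)*3) + (-13 - 10)/(9 - 18))*((20 - 11)/(-16 - 12)) = ((-4 + 3/5) - 23/(-9))*(9/(-28)) = (-17/5 - 23*(-1/9))*(9*(-1/28)) = (-17/5 + 23/9)*(-9/28) = -38/45*(-9/28) = 19/70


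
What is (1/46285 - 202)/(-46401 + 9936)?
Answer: 3116523/562594175 ≈ 0.0055396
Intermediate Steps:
(1/46285 - 202)/(-46401 + 9936) = (1/46285 - 202)/(-36465) = -9349569/46285*(-1/36465) = 3116523/562594175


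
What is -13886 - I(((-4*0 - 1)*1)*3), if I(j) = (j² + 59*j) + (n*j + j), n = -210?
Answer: -14345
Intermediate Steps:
I(j) = j² - 150*j (I(j) = (j² + 59*j) + (-210*j + j) = (j² + 59*j) - 209*j = j² - 150*j)
-13886 - I(((-4*0 - 1)*1)*3) = -13886 - ((-4*0 - 1)*1)*3*(-150 + ((-4*0 - 1)*1)*3) = -13886 - ((0 - 1)*1)*3*(-150 + ((0 - 1)*1)*3) = -13886 - -1*1*3*(-150 - 1*1*3) = -13886 - (-1*3)*(-150 - 1*3) = -13886 - (-3)*(-150 - 3) = -13886 - (-3)*(-153) = -13886 - 1*459 = -13886 - 459 = -14345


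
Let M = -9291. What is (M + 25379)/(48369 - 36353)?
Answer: 2011/1502 ≈ 1.3389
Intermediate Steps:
(M + 25379)/(48369 - 36353) = (-9291 + 25379)/(48369 - 36353) = 16088/12016 = 16088*(1/12016) = 2011/1502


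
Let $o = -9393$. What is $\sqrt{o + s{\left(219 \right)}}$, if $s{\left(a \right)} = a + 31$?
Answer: $i \sqrt{9143} \approx 95.619 i$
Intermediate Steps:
$s{\left(a \right)} = 31 + a$
$\sqrt{o + s{\left(219 \right)}} = \sqrt{-9393 + \left(31 + 219\right)} = \sqrt{-9393 + 250} = \sqrt{-9143} = i \sqrt{9143}$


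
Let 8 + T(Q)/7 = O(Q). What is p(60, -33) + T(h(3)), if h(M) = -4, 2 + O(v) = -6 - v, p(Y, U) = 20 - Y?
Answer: -124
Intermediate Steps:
O(v) = -8 - v (O(v) = -2 + (-6 - v) = -8 - v)
T(Q) = -112 - 7*Q (T(Q) = -56 + 7*(-8 - Q) = -56 + (-56 - 7*Q) = -112 - 7*Q)
p(60, -33) + T(h(3)) = (20 - 1*60) + (-112 - 7*(-4)) = (20 - 60) + (-112 + 28) = -40 - 84 = -124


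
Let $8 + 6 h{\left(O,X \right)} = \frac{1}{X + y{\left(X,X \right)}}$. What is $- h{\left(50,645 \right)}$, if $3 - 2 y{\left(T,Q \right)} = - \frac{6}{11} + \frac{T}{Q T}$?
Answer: $\frac{36703681}{27533082} \approx 1.3331$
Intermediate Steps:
$y{\left(T,Q \right)} = \frac{39}{22} - \frac{1}{2 Q}$ ($y{\left(T,Q \right)} = \frac{3}{2} - \frac{- \frac{6}{11} + \frac{T}{Q T}}{2} = \frac{3}{2} - \frac{\left(-6\right) \frac{1}{11} + T \frac{1}{Q T}}{2} = \frac{3}{2} - \frac{- \frac{6}{11} + \frac{1}{Q}}{2} = \frac{3}{2} + \left(\frac{3}{11} - \frac{1}{2 Q}\right) = \frac{39}{22} - \frac{1}{2 Q}$)
$h{\left(O,X \right)} = - \frac{4}{3} + \frac{1}{6 \left(X + \frac{-11 + 39 X}{22 X}\right)}$
$- h{\left(50,645 \right)} = - \frac{44 - 93525 - 88 \cdot 645^{2}}{3 \left(-11 + 22 \cdot 645^{2} + 39 \cdot 645\right)} = - \frac{44 - 93525 - 36610200}{3 \left(-11 + 22 \cdot 416025 + 25155\right)} = - \frac{44 - 93525 - 36610200}{3 \left(-11 + 9152550 + 25155\right)} = - \frac{-36703681}{3 \cdot 9177694} = \left(-1\right) \left(- \frac{36703681}{27533082}\right) = \frac{36703681}{27533082}$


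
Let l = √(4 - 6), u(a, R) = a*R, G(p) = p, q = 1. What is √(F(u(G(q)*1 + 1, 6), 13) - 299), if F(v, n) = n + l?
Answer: √(-286 + I*√2) ≈ 0.04181 + 16.912*I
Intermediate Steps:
u(a, R) = R*a
l = I*√2 (l = √(-2) = I*√2 ≈ 1.4142*I)
F(v, n) = n + I*√2
√(F(u(G(q)*1 + 1, 6), 13) - 299) = √((13 + I*√2) - 299) = √(-286 + I*√2)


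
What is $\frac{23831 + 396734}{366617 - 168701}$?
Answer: $\frac{420565}{197916} \approx 2.125$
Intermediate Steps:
$\frac{23831 + 396734}{366617 - 168701} = \frac{420565}{197916}$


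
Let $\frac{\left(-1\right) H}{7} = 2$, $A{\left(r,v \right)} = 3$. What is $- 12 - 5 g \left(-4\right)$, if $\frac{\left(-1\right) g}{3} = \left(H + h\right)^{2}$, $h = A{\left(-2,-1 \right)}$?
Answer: $87120$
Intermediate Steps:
$H = -14$ ($H = \left(-7\right) 2 = -14$)
$h = 3$
$g = -363$ ($g = - 3 \left(-14 + 3\right)^{2} = - 3 \left(-11\right)^{2} = \left(-3\right) 121 = -363$)
$- 12 - 5 g \left(-4\right) = - 12 \left(-5\right) \left(-363\right) \left(-4\right) = - 12 \cdot 1815 \left(-4\right) = \left(-12\right) \left(-7260\right) = 87120$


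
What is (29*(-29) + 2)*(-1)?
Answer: 839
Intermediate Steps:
(29*(-29) + 2)*(-1) = (-841 + 2)*(-1) = -839*(-1) = 839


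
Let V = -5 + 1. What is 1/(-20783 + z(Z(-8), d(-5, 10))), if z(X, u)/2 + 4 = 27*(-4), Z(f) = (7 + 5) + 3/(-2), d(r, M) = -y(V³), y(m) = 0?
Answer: -1/21007 ≈ -4.7603e-5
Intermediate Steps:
V = -4
d(r, M) = 0 (d(r, M) = -1*0 = 0)
Z(f) = 21/2 (Z(f) = 12 + 3*(-½) = 12 - 3/2 = 21/2)
z(X, u) = -224 (z(X, u) = -8 + 2*(27*(-4)) = -8 + 2*(-108) = -8 - 216 = -224)
1/(-20783 + z(Z(-8), d(-5, 10))) = 1/(-20783 - 224) = 1/(-21007) = -1/21007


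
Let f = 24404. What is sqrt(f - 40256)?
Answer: 2*I*sqrt(3963) ≈ 125.9*I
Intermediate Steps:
sqrt(f - 40256) = sqrt(24404 - 40256) = sqrt(-15852) = 2*I*sqrt(3963)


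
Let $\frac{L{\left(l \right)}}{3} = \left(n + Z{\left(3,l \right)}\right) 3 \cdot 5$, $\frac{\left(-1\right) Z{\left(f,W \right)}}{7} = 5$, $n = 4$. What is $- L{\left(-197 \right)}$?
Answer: $1395$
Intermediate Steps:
$Z{\left(f,W \right)} = -35$ ($Z{\left(f,W \right)} = \left(-7\right) 5 = -35$)
$L{\left(l \right)} = -1395$ ($L{\left(l \right)} = 3 \left(4 - 35\right) 3 \cdot 5 = 3 \left(\left(-31\right) 15\right) = 3 \left(-465\right) = -1395$)
$- L{\left(-197 \right)} = \left(-1\right) \left(-1395\right) = 1395$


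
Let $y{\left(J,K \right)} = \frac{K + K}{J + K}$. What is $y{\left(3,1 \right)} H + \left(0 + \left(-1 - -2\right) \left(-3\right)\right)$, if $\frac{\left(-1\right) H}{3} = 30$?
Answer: $-48$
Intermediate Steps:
$H = -90$ ($H = \left(-3\right) 30 = -90$)
$y{\left(J,K \right)} = \frac{2 K}{J + K}$
$y{\left(3,1 \right)} H + \left(0 + \left(-1 - -2\right) \left(-3\right)\right) = 2 \cdot 1 \frac{1}{3 + 1} \left(-90\right) + \left(0 + \left(-1 - -2\right) \left(-3\right)\right) = 2 \cdot 1 \cdot \frac{1}{4} \left(-90\right) + \left(0 + \left(-1 + 2\right) \left(-3\right)\right) = 2 \cdot 1 \cdot \frac{1}{4} \left(-90\right) + \left(0 + 1 \left(-3\right)\right) = \frac{1}{2} \left(-90\right) + \left(0 - 3\right) = -45 - 3 = -48$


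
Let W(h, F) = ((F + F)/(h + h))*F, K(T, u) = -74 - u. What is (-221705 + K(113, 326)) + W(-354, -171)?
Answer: -26218137/118 ≈ -2.2219e+5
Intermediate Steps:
W(h, F) = F²/h (W(h, F) = ((2*F)/((2*h)))*F = ((2*F)*(1/(2*h)))*F = (F/h)*F = F²/h)
(-221705 + K(113, 326)) + W(-354, -171) = (-221705 + (-74 - 1*326)) + (-171)²/(-354) = (-221705 + (-74 - 326)) + 29241*(-1/354) = (-221705 - 400) - 9747/118 = -222105 - 9747/118 = -26218137/118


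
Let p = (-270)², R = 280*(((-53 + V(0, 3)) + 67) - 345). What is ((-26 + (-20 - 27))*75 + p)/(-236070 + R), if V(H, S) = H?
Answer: -2697/13150 ≈ -0.20510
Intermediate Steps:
R = -92680 (R = 280*(((-53 + 0) + 67) - 345) = 280*((-53 + 67) - 345) = 280*(14 - 345) = 280*(-331) = -92680)
p = 72900
((-26 + (-20 - 27))*75 + p)/(-236070 + R) = ((-26 + (-20 - 27))*75 + 72900)/(-236070 - 92680) = ((-26 - 47)*75 + 72900)/(-328750) = (-73*75 + 72900)*(-1/328750) = (-5475 + 72900)*(-1/328750) = 67425*(-1/328750) = -2697/13150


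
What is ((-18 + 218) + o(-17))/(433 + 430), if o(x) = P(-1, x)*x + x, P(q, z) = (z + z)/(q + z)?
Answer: 1358/7767 ≈ 0.17484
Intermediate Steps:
P(q, z) = 2*z/(q + z) (P(q, z) = (2*z)/(q + z) = 2*z/(q + z))
o(x) = x + 2*x²/(-1 + x) (o(x) = (2*x/(-1 + x))*x + x = 2*x²/(-1 + x) + x = x + 2*x²/(-1 + x))
((-18 + 218) + o(-17))/(433 + 430) = ((-18 + 218) - 17*(-1 + 3*(-17))/(-1 - 17))/(433 + 430) = (200 - 17*(-1 - 51)/(-18))/863 = (200 - 17*(-1/18)*(-52))*(1/863) = (200 - 442/9)*(1/863) = (1358/9)*(1/863) = 1358/7767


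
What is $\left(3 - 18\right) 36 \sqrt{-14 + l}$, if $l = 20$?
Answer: $- 540 \sqrt{6} \approx -1322.7$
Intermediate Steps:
$\left(3 - 18\right) 36 \sqrt{-14 + l} = \left(3 - 18\right) 36 \sqrt{-14 + 20} = \left(-15\right) 36 \sqrt{6} = - 540 \sqrt{6}$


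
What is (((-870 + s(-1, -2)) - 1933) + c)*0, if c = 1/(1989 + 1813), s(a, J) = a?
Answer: 0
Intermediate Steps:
c = 1/3802 ≈ 0.00026302
(((-870 + s(-1, -2)) - 1933) + c)*0 = (((-870 - 1) - 1933) + 1/3802)*0 = ((-871 - 1933) + 1/3802)*0 = (-2804 + 1/3802)*0 = -10660807/3802*0 = 0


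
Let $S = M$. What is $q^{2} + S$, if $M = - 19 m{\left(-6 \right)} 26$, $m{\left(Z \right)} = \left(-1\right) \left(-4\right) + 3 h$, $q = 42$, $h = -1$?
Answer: $1270$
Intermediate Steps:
$m{\left(Z \right)} = 1$ ($m{\left(Z \right)} = \left(-1\right) \left(-4\right) + 3 \left(-1\right) = 4 - 3 = 1$)
$M = -494$ ($M = \left(-19\right) 1 \cdot 26 = \left(-19\right) 26 = -494$)
$S = -494$
$q^{2} + S = 42^{2} - 494 = 1764 - 494 = 1270$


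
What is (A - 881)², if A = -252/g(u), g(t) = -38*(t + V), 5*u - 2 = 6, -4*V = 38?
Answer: 1752025496881/2253001 ≈ 7.7764e+5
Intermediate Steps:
V = -19/2 (V = -¼*38 = -19/2 ≈ -9.5000)
u = 8/5 (u = ⅖ + (⅕)*6 = ⅖ + 6/5 = 8/5 ≈ 1.6000)
g(t) = 361 - 38*t (g(t) = -38*(t - 19/2) = -38*(-19/2 + t) = 361 - 38*t)
A = -1260/1501 (A = -252/(361 - 38*8/5) = -252/(361 - 304/5) = -252/1501/5 = -252*5/1501 = -1260/1501 ≈ -0.83944)
(A - 881)² = (-1260/1501 - 881)² = (-1323641/1501)² = 1752025496881/2253001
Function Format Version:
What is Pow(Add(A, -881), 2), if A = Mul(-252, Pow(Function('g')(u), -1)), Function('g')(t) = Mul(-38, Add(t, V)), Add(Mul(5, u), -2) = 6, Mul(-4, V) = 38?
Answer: Rational(1752025496881, 2253001) ≈ 7.7764e+5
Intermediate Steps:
V = Rational(-19, 2) (V = Mul(Rational(-1, 4), 38) = Rational(-19, 2) ≈ -9.5000)
u = Rational(8, 5) (u = Add(Rational(2, 5), Mul(Rational(1, 5), 6)) = Add(Rational(2, 5), Rational(6, 5)) = Rational(8, 5) ≈ 1.6000)
Function('g')(t) = Add(361, Mul(-38, t)) (Function('g')(t) = Mul(-38, Add(t, Rational(-19, 2))) = Mul(-38, Add(Rational(-19, 2), t)) = Add(361, Mul(-38, t)))
A = Rational(-1260, 1501) (A = Mul(-252, Pow(Add(361, Mul(-38, Rational(8, 5))), -1)) = Mul(-252, Pow(Add(361, Rational(-304, 5)), -1)) = Mul(-252, Pow(Rational(1501, 5), -1)) = Mul(-252, Rational(5, 1501)) = Rational(-1260, 1501) ≈ -0.83944)
Pow(Add(A, -881), 2) = Pow(Add(Rational(-1260, 1501), -881), 2) = Pow(Rational(-1323641, 1501), 2) = Rational(1752025496881, 2253001)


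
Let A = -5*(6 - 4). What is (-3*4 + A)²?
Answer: 484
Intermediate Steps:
A = -10 (A = -5*2 = -10)
(-3*4 + A)² = (-3*4 - 10)² = (-12 - 10)² = (-22)² = 484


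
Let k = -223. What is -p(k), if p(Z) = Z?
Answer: 223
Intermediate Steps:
-p(k) = -1*(-223) = 223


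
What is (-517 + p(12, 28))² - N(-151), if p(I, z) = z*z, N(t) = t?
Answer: 71440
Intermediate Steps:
p(I, z) = z²
(-517 + p(12, 28))² - N(-151) = (-517 + 28²)² - 1*(-151) = (-517 + 784)² + 151 = 267² + 151 = 71289 + 151 = 71440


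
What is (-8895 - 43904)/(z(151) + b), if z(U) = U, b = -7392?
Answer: 52799/7241 ≈ 7.2917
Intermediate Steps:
(-8895 - 43904)/(z(151) + b) = (-8895 - 43904)/(151 - 7392) = -52799/(-7241) = -52799*(-1/7241) = 52799/7241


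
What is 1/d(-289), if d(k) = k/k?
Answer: 1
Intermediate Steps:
d(k) = 1
1/d(-289) = 1/1 = 1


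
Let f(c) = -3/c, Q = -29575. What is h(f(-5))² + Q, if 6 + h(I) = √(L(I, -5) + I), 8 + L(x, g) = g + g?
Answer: -29575 + (30 - I*√435)²/25 ≈ -29556.0 - 50.056*I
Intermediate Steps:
L(x, g) = -8 + 2*g (L(x, g) = -8 + (g + g) = -8 + 2*g)
h(I) = -6 + √(-18 + I) (h(I) = -6 + √((-8 + 2*(-5)) + I) = -6 + √((-8 - 10) + I) = -6 + √(-18 + I))
h(f(-5))² + Q = (-6 + √(-18 - 3/(-5)))² - 29575 = (-6 + √(-18 - 3*(-⅕)))² - 29575 = (-6 + √(-18 + ⅗))² - 29575 = (-6 + √(-87/5))² - 29575 = (-6 + I*√435/5)² - 29575 = -29575 + (-6 + I*√435/5)²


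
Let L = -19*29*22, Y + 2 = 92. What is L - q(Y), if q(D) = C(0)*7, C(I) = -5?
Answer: -12087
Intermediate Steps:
Y = 90 (Y = -2 + 92 = 90)
L = -12122 (L = -551*22 = -12122)
q(D) = -35 (q(D) = -5*7 = -35)
L - q(Y) = -12122 - 1*(-35) = -12122 + 35 = -12087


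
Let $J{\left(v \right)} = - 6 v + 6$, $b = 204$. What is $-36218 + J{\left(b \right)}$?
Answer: $-37436$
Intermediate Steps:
$J{\left(v \right)} = 6 - 6 v$
$-36218 + J{\left(b \right)} = -36218 + \left(6 - 1224\right) = -36218 - 1218 = -37436$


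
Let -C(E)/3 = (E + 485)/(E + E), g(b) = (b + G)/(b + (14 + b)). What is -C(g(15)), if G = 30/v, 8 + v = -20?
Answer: 59791/26 ≈ 2299.7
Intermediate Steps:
v = -28 (v = -8 - 20 = -28)
G = -15/14 (G = 30/(-28) = 30*(-1/28) = -15/14 ≈ -1.0714)
g(b) = (-15/14 + b)/(14 + 2*b) (g(b) = (b - 15/14)/(b + (14 + b)) = (-15/14 + b)/(14 + 2*b))
C(E) = -3*(485 + E)/(2*E) (C(E) = -3*(E + 485)/(E + E) = -3*(485 + E)/(2*E))
-C(g(15)) = -3*(-485 - (-15 + 14*15)/(28*(7 + 15)))/(2*((-15 + 14*15)/(28*(7 + 15)))) = -3*(-485 - (-15 + 210)/(28*22))/(2*((1/28)*(-15 + 210)/22)) = -3*(-485 - 195/(28*22))/(2*((1/28)*(1/22)*195)) = -3*(-485 - 1*195/616)/(2*195/616) = -3*616*(-485 - 195/616)/(2*195) = -3*616*(-298955)/(2*195*616) = -1*(-59791/26) = 59791/26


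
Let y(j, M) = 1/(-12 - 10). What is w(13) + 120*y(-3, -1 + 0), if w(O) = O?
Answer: 83/11 ≈ 7.5455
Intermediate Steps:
y(j, M) = -1/22 (y(j, M) = 1/(-22) = -1/22)
w(13) + 120*y(-3, -1 + 0) = 13 + 120*(-1/22) = 13 - 60/11 = 83/11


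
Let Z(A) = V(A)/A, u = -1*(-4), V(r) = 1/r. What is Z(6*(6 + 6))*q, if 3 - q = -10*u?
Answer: 43/5184 ≈ 0.0082947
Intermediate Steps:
V(r) = 1/r
u = 4
Z(A) = A⁻² (Z(A) = 1/(A*A) = A⁻²)
q = 43 (q = 3 - (-10)*4 = 3 - 1*(-40) = 3 + 40 = 43)
Z(6*(6 + 6))*q = 43/(6*(6 + 6))² = 43/(6*12)² = 43/72² = (1/5184)*43 = 43/5184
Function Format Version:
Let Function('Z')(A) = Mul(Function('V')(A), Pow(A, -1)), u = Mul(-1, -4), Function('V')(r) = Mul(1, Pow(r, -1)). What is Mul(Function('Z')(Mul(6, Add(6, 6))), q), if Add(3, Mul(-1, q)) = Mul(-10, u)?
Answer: Rational(43, 5184) ≈ 0.0082947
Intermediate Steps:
Function('V')(r) = Pow(r, -1)
u = 4
Function('Z')(A) = Pow(A, -2) (Function('Z')(A) = Mul(Pow(A, -1), Pow(A, -1)) = Pow(A, -2))
q = 43 (q = Add(3, Mul(-1, Mul(-10, 4))) = Add(3, Mul(-1, -40)) = Add(3, 40) = 43)
Mul(Function('Z')(Mul(6, Add(6, 6))), q) = Mul(Pow(Mul(6, Add(6, 6)), -2), 43) = Mul(Pow(Mul(6, 12), -2), 43) = Mul(Pow(72, -2), 43) = Mul(Rational(1, 5184), 43) = Rational(43, 5184)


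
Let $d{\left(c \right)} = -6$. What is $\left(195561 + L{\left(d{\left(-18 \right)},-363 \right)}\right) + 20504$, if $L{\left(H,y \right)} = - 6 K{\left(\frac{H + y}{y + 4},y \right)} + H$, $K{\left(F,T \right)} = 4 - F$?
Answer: $\frac{77558779}{359} \approx 2.1604 \cdot 10^{5}$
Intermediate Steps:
$L{\left(H,y \right)} = -24 + H + \frac{6 \left(H + y\right)}{4 + y}$ ($L{\left(H,y \right)} = - 6 \left(4 - \frac{H + y}{y + 4}\right) + H = - 6 \left(4 - \frac{H + y}{4 + y}\right) + H = \left(-24 + \frac{6 \left(H + y\right)}{4 + y}\right) + H = -24 + H + \frac{6 \left(H + y\right)}{4 + y}$)
$\left(195561 + L{\left(d{\left(-18 \right)},-363 \right)}\right) + 20504 = \left(195561 + \frac{-96 - -6534 + 10 \left(-6\right) - -2178}{4 - 363}\right) + 20504 = \left(195561 + \frac{-96 + 6534 - 60 + 2178}{-359}\right) + 20504 = \left(195561 - \frac{8556}{359}\right) + 20504 = \frac{70197843}{359} + 20504 = \frac{77558779}{359}$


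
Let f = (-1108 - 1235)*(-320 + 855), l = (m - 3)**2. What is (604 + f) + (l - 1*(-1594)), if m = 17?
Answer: -1251111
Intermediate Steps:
l = 196 (l = (17 - 3)**2 = 14**2 = 196)
f = -1253505 (f = -2343*535 = -1253505)
(604 + f) + (l - 1*(-1594)) = (604 - 1253505) + (196 - 1*(-1594)) = -1252901 + (196 + 1594) = -1252901 + 1790 = -1251111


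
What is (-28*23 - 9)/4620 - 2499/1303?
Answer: -12396239/6019860 ≈ -2.0592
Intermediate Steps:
(-28*23 - 9)/4620 - 2499/1303 = (-644 - 9)*(1/4620) - 2499*1/1303 = -653*1/4620 - 2499/1303 = -653/4620 - 2499/1303 = -12396239/6019860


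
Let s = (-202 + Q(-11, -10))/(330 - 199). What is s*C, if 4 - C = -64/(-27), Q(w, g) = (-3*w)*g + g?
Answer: -23848/3537 ≈ -6.7424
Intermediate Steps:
Q(w, g) = g - 3*g*w (Q(w, g) = -3*g*w + g = g - 3*g*w)
C = 44/27 (C = 4 - (-64)/(-27) = 4 - (-64)*(-1)/27 = 4 - 1*64/27 = 4 - 64/27 = 44/27 ≈ 1.6296)
s = -542/131 (s = (-202 - 10*(1 - 3*(-11)))/(330 - 199) = (-202 - 10*(1 + 33))/131 = (-202 - 10*34)*(1/131) = (-202 - 340)*(1/131) = -542*1/131 = -542/131 ≈ -4.1374)
s*C = -542/131*44/27 = -23848/3537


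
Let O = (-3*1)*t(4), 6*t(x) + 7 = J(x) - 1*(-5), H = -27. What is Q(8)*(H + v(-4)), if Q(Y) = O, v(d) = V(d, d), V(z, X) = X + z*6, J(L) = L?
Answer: 55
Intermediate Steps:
V(z, X) = X + 6*z
t(x) = -⅓ + x/6 (t(x) = -7/6 + (x - 1*(-5))/6 = -7/6 + (x + 5)/6 = -7/6 + (5 + x)/6 = -7/6 + (⅚ + x/6) = -⅓ + x/6)
v(d) = 7*d (v(d) = d + 6*d = 7*d)
O = -1 (O = (-3*1)*(-⅓ + (⅙)*4) = -3*(-⅓ + ⅔) = -3*⅓ = -1)
Q(Y) = -1
Q(8)*(H + v(-4)) = -(-27 + 7*(-4)) = -(-27 - 28) = -1*(-55) = 55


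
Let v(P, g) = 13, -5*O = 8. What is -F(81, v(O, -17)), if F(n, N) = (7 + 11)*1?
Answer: -18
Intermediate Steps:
O = -8/5 (O = -⅕*8 = -8/5 ≈ -1.6000)
F(n, N) = 18 (F(n, N) = 18*1 = 18)
-F(81, v(O, -17)) = -1*18 = -18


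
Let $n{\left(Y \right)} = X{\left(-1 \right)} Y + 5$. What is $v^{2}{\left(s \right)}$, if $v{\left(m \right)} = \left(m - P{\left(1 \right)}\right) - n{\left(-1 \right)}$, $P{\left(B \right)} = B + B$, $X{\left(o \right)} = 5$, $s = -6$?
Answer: $64$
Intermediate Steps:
$P{\left(B \right)} = 2 B$
$n{\left(Y \right)} = 5 + 5 Y$ ($n{\left(Y \right)} = 5 Y + 5 = 5 + 5 Y$)
$v{\left(m \right)} = -2 + m$ ($v{\left(m \right)} = \left(m - 2 \cdot 1\right) - \left(5 + 5 \left(-1\right)\right) = \left(m - 2\right) - \left(5 - 5\right) = \left(m - 2\right) - 0 = \left(-2 + m\right) + 0 = -2 + m$)
$v^{2}{\left(s \right)} = \left(-2 - 6\right)^{2} = \left(-8\right)^{2} = 64$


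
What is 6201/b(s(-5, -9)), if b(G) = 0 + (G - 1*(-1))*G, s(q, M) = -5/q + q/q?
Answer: 2067/2 ≈ 1033.5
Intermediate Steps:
s(q, M) = 1 - 5/q (s(q, M) = -5/q + 1 = 1 - 5/q)
b(G) = G*(1 + G) (b(G) = 0 + (G + 1)*G = 0 + (1 + G)*G = 0 + G*(1 + G) = G*(1 + G))
6201/b(s(-5, -9)) = 6201/((((-5 - 5)/(-5))*(1 + (-5 - 5)/(-5)))) = 6201/(((-⅕*(-10))*(1 - ⅕*(-10)))) = 6201/((2*(1 + 2))) = 6201/((2*3)) = 6201/6 = 6201*(⅙) = 2067/2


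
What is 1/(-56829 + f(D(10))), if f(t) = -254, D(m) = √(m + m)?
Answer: -1/57083 ≈ -1.7518e-5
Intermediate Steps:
D(m) = √2*√m (D(m) = √(2*m) = √2*√m)
1/(-56829 + f(D(10))) = 1/(-56829 - 254) = 1/(-57083) = -1/57083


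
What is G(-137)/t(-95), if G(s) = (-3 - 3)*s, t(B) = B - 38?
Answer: -822/133 ≈ -6.1805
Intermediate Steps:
t(B) = -38 + B
G(s) = -6*s
G(-137)/t(-95) = (-6*(-137))/(-38 - 95) = 822/(-133) = 822*(-1/133) = -822/133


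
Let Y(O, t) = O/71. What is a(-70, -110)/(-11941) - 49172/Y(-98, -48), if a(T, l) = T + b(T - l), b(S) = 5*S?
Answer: 20844274876/585109 ≈ 35625.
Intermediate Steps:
a(T, l) = -5*l + 6*T (a(T, l) = T + 5*(T - l) = T + (-5*l + 5*T) = -5*l + 6*T)
Y(O, t) = O/71 (Y(O, t) = O*(1/71) = O/71)
a(-70, -110)/(-11941) - 49172/Y(-98, -48) = (-5*(-110) + 6*(-70))/(-11941) - 49172/((1/71)*(-98)) = (550 - 420)*(-1/11941) - 49172/(-98/71) = 130*(-1/11941) - 49172*(-71/98) = -130/11941 + 1745606/49 = 20844274876/585109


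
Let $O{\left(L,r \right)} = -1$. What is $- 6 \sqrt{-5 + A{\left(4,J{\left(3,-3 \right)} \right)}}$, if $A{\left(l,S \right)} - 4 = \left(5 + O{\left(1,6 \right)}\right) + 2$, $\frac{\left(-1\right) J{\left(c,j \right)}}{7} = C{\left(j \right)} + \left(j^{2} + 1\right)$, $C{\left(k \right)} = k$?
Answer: $- 6 \sqrt{5} \approx -13.416$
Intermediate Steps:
$J{\left(c,j \right)} = -7 - 7 j - 7 j^{2}$ ($J{\left(c,j \right)} = - 7 \left(j + \left(j^{2} + 1\right)\right) = - 7 \left(j + \left(1 + j^{2}\right)\right) = - 7 \left(1 + j + j^{2}\right) = -7 - 7 j - 7 j^{2}$)
$A{\left(l,S \right)} = 10$ ($A{\left(l,S \right)} = 4 + \left(\left(5 - 1\right) + 2\right) = 4 + \left(4 + 2\right) = 4 + 6 = 10$)
$- 6 \sqrt{-5 + A{\left(4,J{\left(3,-3 \right)} \right)}} = - 6 \sqrt{-5 + 10} = - 6 \sqrt{5}$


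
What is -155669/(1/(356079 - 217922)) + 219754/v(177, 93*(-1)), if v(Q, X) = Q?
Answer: -3806696660087/177 ≈ -2.1507e+10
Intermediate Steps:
-155669/(1/(356079 - 217922)) + 219754/v(177, 93*(-1)) = -155669/(1/(356079 - 217922)) + 219754/177 = -155669/(1/138157) + 219754*(1/177) = -155669/1/138157 + 219754/177 = -155669*138157 + 219754/177 = -21506762033 + 219754/177 = -3806696660087/177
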